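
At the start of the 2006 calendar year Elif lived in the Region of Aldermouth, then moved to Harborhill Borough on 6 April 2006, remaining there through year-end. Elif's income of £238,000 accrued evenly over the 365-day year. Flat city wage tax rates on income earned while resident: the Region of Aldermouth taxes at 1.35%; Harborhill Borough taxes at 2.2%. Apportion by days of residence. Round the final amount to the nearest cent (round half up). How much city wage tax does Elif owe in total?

The Region of Aldermouth, 1 January – 5 April 2006: 95 days → £238,000 × 1.35% × 95/365 = £836.2603
Harborhill Borough, 6 April – 31 December 2006: 270 days → £238,000 × 2.2% × 270/365 = £3,873.2055
Total = £4,709.4658

£4,709.47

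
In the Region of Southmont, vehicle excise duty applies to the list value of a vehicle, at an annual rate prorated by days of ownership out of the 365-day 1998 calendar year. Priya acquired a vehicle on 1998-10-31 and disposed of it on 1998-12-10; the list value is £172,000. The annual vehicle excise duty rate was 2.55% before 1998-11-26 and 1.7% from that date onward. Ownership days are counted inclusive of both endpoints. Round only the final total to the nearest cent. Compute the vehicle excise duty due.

£432.59

1998-10-31 to 1998-11-25: 26 days at 2.55% → £172,000 × 2.55% × 26/365 = £312.4274
1998-11-26 to 1998-12-10: 15 days at 1.7% → £172,000 × 1.7% × 15/365 = £120.1644
Total = £432.5918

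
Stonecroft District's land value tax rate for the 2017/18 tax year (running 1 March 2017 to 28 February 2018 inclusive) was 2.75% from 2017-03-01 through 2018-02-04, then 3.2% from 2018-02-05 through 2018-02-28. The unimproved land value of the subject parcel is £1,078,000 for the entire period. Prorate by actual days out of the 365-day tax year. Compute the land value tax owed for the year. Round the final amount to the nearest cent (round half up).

2017-03-01 to 2018-02-04: 341 days at 2.75% → £1,078,000 × 2.75% × 341/365 = £27,695.7397
2018-02-05 to 2018-02-28: 24 days at 3.2% → £1,078,000 × 3.2% × 24/365 = £2,268.2301
Total = £29,963.9699

£29,963.97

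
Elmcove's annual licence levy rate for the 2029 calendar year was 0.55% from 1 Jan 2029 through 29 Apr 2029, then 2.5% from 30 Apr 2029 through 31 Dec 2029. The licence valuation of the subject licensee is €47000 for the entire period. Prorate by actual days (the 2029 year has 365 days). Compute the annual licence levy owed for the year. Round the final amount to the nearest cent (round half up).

€876.20

1 Jan – 29 Apr 2029: 119 days at 0.55% → €47000 × 0.55% × 119/365 = €84.2781
30 Apr – 31 Dec 2029: 246 days at 2.5% → €47000 × 2.5% × 246/365 = €791.9178
Total = €876.1959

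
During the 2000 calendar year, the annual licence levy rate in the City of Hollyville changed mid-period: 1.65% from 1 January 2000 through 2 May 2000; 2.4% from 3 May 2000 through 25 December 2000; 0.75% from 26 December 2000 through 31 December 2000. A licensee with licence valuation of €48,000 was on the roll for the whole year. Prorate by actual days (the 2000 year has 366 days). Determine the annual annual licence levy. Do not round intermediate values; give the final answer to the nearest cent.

€1,018.03

1 January – 2 May 2000: 123 days at 1.65% → €48,000 × 1.65% × 123/366 = €266.1639
3 May – 25 December 2000: 237 days at 2.4% → €48,000 × 2.4% × 237/366 = €745.9672
26 December – 31 December 2000: 6 days at 0.75% → €48,000 × 0.75% × 6/366 = €5.9016
Total = €1,018.0328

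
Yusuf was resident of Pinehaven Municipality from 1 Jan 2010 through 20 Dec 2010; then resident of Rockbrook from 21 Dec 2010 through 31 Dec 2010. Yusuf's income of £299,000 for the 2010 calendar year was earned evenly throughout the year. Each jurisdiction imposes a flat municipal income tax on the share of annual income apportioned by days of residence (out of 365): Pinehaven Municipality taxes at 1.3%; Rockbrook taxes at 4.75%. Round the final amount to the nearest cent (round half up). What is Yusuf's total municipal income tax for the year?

£4,197.88

Pinehaven Municipality, 1 Jan – 20 Dec 2010: 354 days → £299,000 × 1.3% × 354/365 = £3,769.8575
Rockbrook, 21 Dec – 31 Dec 2010: 11 days → £299,000 × 4.75% × 11/365 = £428.0205
Total = £4,197.8781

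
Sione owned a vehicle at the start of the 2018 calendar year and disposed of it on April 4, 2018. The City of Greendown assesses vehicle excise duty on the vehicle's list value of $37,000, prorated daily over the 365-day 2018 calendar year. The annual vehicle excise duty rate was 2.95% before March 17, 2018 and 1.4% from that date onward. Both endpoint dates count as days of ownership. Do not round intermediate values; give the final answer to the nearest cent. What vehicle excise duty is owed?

$251.25

January 1 – March 16, 2018: 75 days at 2.95% → $37,000 × 2.95% × 75/365 = $224.2808
March 17 – April 4, 2018: 19 days at 1.4% → $37,000 × 1.4% × 19/365 = $26.9644
Total = $251.2452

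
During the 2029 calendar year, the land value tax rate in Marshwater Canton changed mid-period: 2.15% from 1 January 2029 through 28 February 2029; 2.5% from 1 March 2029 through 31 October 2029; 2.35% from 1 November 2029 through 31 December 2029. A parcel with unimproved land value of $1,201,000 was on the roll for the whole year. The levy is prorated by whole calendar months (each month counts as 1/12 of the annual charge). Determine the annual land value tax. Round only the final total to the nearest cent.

1 January – 28 February 2029: 2 months at 2.15% → $1,201,000 × 2.15% × 2/12 = $4,303.5833
1 March – 31 October 2029: 8 months at 2.5% → $1,201,000 × 2.5% × 8/12 = $20,016.6667
1 November – 31 December 2029: 2 months at 2.35% → $1,201,000 × 2.35% × 2/12 = $4,703.9167
Total = $29,024.1667

$29,024.17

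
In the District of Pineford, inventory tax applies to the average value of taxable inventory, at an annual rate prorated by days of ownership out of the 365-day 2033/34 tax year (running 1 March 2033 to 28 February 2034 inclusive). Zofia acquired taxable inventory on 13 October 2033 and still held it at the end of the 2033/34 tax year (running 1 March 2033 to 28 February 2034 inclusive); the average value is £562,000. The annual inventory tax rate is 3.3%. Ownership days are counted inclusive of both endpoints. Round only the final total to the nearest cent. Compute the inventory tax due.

Days held (13 October 2033 – 28 February 2034): 139 out of 365
Tax = £562,000 × 3.3% × 139/365 = £7,062.7233

£7,062.72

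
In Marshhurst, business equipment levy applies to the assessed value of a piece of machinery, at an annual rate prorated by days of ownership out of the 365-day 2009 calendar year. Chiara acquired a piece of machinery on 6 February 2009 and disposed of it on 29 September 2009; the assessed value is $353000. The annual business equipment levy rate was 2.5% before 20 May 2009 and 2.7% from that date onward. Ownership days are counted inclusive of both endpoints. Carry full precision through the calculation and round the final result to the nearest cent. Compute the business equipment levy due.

6 February – 19 May 2009: 103 days at 2.5% → $353000 × 2.5% × 103/365 = $2490.3425
20 May – 29 September 2009: 133 days at 2.7% → $353000 × 2.7% × 133/365 = $3472.9397
Total = $5963.2822

$5963.28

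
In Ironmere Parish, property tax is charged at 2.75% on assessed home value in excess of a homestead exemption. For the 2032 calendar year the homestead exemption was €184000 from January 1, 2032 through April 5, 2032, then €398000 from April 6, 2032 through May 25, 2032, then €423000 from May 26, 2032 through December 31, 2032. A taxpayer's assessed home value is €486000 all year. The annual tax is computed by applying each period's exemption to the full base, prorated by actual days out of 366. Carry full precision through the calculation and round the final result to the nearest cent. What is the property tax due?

€3550.36

January 1 – April 5, 2032: 96 days, exemption €184000 → (€486000 − €184000) × 2.75% × 96/366 = €2178.3607
April 6 – May 25, 2032: 50 days, exemption €398000 → (€486000 − €398000) × 2.75% × 50/366 = €330.6011
May 26 – December 31, 2032: 220 days, exemption €423000 → (€486000 − €423000) × 2.75% × 220/366 = €1041.3934
Total = €3550.3552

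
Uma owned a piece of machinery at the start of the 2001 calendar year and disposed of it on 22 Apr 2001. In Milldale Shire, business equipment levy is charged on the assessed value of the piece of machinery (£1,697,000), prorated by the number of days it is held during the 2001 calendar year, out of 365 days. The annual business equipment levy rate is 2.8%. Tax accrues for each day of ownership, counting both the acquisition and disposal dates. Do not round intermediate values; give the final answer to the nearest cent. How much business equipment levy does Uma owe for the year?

£14,580.25

Days held (1 Jan – 22 Apr 2001): 112 out of 365
Tax = £1,697,000 × 2.8% × 112/365 = £14,580.2521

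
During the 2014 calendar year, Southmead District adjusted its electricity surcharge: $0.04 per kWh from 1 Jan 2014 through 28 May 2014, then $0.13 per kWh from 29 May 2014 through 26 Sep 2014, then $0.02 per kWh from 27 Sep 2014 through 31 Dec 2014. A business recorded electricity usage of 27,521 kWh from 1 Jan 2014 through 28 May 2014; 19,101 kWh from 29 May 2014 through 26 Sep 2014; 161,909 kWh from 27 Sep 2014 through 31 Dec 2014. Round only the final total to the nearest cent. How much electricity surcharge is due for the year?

1 Jan – 28 May 2014: 27,521 kWh at $0.04/kWh → $1,100.84
29 May – 26 Sep 2014: 19,101 kWh at $0.13/kWh → $2,483.13
27 Sep – 31 Dec 2014: 161,909 kWh at $0.02/kWh → $3,238.18

$6,822.15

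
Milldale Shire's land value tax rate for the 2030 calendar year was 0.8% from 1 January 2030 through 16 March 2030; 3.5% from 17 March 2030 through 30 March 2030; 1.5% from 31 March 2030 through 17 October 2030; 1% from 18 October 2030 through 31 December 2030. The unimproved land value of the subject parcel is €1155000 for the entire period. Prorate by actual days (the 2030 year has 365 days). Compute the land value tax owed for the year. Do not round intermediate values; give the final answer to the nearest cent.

1 January – 16 March 2030: 75 days at 0.8% → €1155000 × 0.8% × 75/365 = €1898.6301
17 March – 30 March 2030: 14 days at 3.5% → €1155000 × 3.5% × 14/365 = €1550.5479
31 March – 17 October 2030: 201 days at 1.5% → €1155000 × 1.5% × 201/365 = €9540.6164
18 October – 31 December 2030: 75 days at 1% → €1155000 × 1% × 75/365 = €2373.2877
Total = €15363.0822

€15363.08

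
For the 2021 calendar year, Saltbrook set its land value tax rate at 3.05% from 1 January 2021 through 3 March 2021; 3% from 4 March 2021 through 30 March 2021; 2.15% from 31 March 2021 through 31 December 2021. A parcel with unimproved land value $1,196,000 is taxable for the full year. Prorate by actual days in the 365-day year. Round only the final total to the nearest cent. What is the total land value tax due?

$28,294.41

1 January – 3 March 2021: 62 days at 3.05% → $1,196,000 × 3.05% × 62/365 = $6,196.2630
4 March – 30 March 2021: 27 days at 3% → $1,196,000 × 3% × 27/365 = $2,654.1370
31 March – 31 December 2021: 276 days at 2.15% → $1,196,000 × 2.15% × 276/365 = $19,444.0110
Total = $28,294.4110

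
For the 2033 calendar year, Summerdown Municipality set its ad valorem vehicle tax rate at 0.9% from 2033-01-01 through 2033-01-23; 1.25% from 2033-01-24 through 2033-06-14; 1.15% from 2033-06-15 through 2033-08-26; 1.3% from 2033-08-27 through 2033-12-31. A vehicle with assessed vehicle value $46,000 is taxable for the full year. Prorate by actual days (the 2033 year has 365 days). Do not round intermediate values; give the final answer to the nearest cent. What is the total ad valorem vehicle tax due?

2033-01-01 to 2033-01-23: 23 days at 0.9% → $46,000 × 0.9% × 23/365 = $26.0877
2033-01-24 to 2033-06-14: 142 days at 1.25% → $46,000 × 1.25% × 142/365 = $223.6986
2033-06-15 to 2033-08-26: 73 days at 1.15% → $46,000 × 1.15% × 73/365 = $105.8000
2033-08-27 to 2033-12-31: 127 days at 1.3% → $46,000 × 1.3% × 127/365 = $208.0712
Total = $563.6575

$563.66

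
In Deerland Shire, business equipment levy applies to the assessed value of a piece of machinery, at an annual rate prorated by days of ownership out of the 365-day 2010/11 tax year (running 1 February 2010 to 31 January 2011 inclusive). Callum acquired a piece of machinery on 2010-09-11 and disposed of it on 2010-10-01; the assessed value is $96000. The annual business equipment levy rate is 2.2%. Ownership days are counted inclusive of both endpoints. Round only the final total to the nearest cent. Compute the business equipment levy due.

$121.51

Days held (2010-09-11 to 2010-10-01): 21 out of 365
Tax = $96000 × 2.2% × 21/365 = $121.5123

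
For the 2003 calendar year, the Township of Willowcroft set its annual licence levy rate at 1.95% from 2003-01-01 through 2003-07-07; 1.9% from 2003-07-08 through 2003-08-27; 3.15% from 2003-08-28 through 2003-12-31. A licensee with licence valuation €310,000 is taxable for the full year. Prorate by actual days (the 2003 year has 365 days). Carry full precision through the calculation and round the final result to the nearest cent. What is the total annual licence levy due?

2003-01-01 to 2003-07-07: 188 days at 1.95% → €310,000 × 1.95% × 188/365 = €3,113.5890
2003-07-08 to 2003-08-27: 51 days at 1.9% → €310,000 × 1.9% × 51/365 = €822.9863
2003-08-28 to 2003-12-31: 126 days at 3.15% → €310,000 × 3.15% × 126/365 = €3,370.9315
Total = €7,307.5068

€7,307.51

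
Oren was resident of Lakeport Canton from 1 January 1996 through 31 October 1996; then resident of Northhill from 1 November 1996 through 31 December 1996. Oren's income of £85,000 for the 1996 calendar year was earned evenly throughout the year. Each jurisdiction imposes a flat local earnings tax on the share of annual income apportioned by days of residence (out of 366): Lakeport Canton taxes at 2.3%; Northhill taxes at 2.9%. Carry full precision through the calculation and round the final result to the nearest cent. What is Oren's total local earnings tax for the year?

£2,040.00

Lakeport Canton, 1 January – 31 October 1996: 305 days → £85,000 × 2.3% × 305/366 = £1,629.1667
Northhill, 1 November – 31 December 1996: 61 days → £85,000 × 2.9% × 61/366 = £410.8333
Total = £2,040.0000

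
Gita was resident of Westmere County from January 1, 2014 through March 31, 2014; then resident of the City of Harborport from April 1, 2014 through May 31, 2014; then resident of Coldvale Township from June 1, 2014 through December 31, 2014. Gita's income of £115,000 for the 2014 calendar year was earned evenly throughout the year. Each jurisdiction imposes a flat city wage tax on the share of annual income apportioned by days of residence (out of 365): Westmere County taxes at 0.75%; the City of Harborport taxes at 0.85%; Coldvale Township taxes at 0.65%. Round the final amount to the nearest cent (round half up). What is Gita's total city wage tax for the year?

Westmere County, January 1 – March 31, 2014: 90 days → £115,000 × 0.75% × 90/365 = £212.6712
The City of Harborport, April 1 – May 31, 2014: 61 days → £115,000 × 0.85% × 61/365 = £163.3630
Coldvale Township, June 1 – December 31, 2014: 214 days → £115,000 × 0.65% × 214/365 = £438.2603
Total = £814.2945

£814.29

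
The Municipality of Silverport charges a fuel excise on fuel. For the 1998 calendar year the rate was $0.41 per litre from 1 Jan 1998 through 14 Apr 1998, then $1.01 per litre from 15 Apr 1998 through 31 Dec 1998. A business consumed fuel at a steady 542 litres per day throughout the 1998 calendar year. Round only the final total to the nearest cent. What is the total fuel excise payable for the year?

$165987.50

1 Jan – 14 Apr 1998: 104 days × 542 litres/day = 56,368 litres at $0.41/litre → $23110.88
15 Apr – 31 Dec 1998: 261 days × 542 litres/day = 141,462 litres at $1.01/litre → $142876.62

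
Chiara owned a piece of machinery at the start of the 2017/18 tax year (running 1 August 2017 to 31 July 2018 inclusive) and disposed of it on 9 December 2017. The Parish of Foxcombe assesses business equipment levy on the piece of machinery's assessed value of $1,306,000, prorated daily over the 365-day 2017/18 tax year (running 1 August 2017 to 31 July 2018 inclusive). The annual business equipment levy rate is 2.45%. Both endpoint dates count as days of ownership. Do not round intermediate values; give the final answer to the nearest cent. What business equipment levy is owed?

$11,483.85

Days held (1 August – 9 December 2017): 131 out of 365
Tax = $1,306,000 × 2.45% × 131/365 = $11,483.8548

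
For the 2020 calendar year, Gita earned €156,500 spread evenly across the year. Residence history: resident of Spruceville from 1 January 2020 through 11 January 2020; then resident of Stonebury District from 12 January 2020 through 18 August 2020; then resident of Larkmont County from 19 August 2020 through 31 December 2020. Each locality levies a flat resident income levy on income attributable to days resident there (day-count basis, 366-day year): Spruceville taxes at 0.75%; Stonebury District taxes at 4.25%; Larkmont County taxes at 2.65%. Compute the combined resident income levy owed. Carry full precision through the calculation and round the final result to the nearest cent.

Spruceville, 1 January – 11 January 2020: 11 days → €156,500 × 0.75% × 11/366 = €35.2766
Stonebury District, 12 January – 18 August 2020: 220 days → €156,500 × 4.25% × 220/366 = €3,998.0191
Larkmont County, 19 August – 31 December 2020: 135 days → €156,500 × 2.65% × 135/366 = €1,529.7234
Total = €5,563.0191

€5,563.02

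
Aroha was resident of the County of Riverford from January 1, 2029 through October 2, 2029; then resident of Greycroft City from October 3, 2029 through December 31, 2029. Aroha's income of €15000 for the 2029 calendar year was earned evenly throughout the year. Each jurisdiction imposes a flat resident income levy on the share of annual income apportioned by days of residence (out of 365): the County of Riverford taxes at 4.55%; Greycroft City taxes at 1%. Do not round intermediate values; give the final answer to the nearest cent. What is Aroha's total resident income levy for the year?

The County of Riverford, January 1 – October 2, 2029: 275 days → €15000 × 4.55% × 275/365 = €514.2123
Greycroft City, October 3 – December 31, 2029: 90 days → €15000 × 1% × 90/365 = €36.9863
Total = €551.1986

€551.20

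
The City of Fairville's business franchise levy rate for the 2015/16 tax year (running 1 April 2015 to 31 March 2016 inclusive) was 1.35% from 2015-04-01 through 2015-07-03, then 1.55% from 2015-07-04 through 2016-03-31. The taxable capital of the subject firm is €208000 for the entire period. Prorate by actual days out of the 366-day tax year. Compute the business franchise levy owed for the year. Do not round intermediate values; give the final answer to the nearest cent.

€3117.16

2015-04-01 to 2015-07-03: 94 days at 1.35% → €208000 × 1.35% × 94/366 = €721.1803
2015-07-04 to 2016-03-31: 272 days at 1.55% → €208000 × 1.55% × 272/366 = €2395.9781
Total = €3117.1585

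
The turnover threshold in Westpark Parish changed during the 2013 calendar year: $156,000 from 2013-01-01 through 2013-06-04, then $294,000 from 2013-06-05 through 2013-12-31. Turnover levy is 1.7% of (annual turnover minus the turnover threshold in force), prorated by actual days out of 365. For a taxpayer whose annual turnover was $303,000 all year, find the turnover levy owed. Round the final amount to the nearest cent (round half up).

$1,149.25

2013-01-01 to 2013-06-04: 155 days, exemption $156,000 → ($303,000 − $156,000) × 1.7% × 155/365 = $1,061.2192
2013-06-05 to 2013-12-31: 210 days, exemption $294,000 → ($303,000 − $294,000) × 1.7% × 210/365 = $88.0274
Total = $1,149.2466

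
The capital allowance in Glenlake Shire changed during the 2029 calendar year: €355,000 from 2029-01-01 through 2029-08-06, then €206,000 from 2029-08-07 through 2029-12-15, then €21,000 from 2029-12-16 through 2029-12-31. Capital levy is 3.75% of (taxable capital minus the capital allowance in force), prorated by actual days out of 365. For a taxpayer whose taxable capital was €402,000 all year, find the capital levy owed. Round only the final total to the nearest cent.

€4,316.92

2029-01-01 to 2029-08-06: 218 days, exemption €355,000 → (€402,000 − €355,000) × 3.75% × 218/365 = €1,052.6712
2029-08-07 to 2029-12-15: 131 days, exemption €206,000 → (€402,000 − €206,000) × 3.75% × 131/365 = €2,637.9452
2029-12-16 to 2029-12-31: 16 days, exemption €21,000 → (€402,000 − €21,000) × 3.75% × 16/365 = €626.3014
Total = €4,316.9178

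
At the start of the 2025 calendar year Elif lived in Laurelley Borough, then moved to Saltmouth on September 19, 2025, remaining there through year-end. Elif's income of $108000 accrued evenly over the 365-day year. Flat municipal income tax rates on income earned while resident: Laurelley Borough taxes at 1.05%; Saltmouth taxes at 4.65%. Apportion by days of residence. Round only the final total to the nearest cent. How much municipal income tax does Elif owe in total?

$2241.81

Laurelley Borough, January 1 – September 18, 2025: 261 days → $108000 × 1.05% × 261/365 = $810.8877
Saltmouth, September 19 – December 31, 2025: 104 days → $108000 × 4.65% × 104/365 = $1430.9260
Total = $2241.8137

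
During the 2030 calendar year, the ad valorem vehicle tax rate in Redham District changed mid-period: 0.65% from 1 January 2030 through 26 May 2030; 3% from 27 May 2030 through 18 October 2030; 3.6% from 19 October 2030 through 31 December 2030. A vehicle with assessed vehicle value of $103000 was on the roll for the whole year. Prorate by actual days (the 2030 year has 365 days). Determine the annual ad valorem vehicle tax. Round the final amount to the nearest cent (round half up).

$2247.09

1 January – 26 May 2030: 146 days at 0.65% → $103000 × 0.65% × 146/365 = $267.8000
27 May – 18 October 2030: 145 days at 3% → $103000 × 3% × 145/365 = $1227.5342
19 October – 31 December 2030: 74 days at 3.6% → $103000 × 3.6% × 74/365 = $751.7589
Total = $2247.0932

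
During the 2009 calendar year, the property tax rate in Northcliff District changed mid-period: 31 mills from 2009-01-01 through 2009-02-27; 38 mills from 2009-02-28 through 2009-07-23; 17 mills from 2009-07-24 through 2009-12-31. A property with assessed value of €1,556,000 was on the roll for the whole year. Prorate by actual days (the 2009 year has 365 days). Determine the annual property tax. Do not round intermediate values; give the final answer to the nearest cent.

2009-01-01 to 2009-02-27: 58 days at 31 mills → €1,556,000 × 3.1% × 58/365 = €7,664.8986
2009-02-28 to 2009-07-23: 146 days at 38 mills → €1,556,000 × 3.8% × 146/365 = €23,651.2000
2009-07-24 to 2009-12-31: 161 days at 17 mills → €1,556,000 × 1.7% × 161/365 = €11,667.8685
Total = €42,983.9671

€42,983.97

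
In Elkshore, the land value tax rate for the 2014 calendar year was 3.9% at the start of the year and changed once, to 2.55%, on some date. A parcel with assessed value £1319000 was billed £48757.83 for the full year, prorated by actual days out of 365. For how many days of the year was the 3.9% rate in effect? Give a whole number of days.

310 days

Let d = days at the first rate; then 365 − d days at the second rate.
£1319000 × [3.9%·d + 2.55%·(365−d)] / 365 = £48757.83
Solving gives d = 310, so the new rate took effect on 7 Nov 2014.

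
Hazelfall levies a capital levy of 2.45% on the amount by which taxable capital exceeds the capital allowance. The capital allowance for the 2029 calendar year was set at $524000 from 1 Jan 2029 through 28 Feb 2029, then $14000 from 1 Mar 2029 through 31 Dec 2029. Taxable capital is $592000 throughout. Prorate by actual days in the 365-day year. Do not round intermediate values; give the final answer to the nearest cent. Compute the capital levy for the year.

1 Jan – 28 Feb 2029: 59 days, exemption $524000 → ($592000 − $524000) × 2.45% × 59/365 = $269.2986
1 Mar – 31 Dec 2029: 306 days, exemption $14000 → ($592000 − $14000) × 2.45% × 306/365 = $11871.9616
Total = $12141.2603

$12141.26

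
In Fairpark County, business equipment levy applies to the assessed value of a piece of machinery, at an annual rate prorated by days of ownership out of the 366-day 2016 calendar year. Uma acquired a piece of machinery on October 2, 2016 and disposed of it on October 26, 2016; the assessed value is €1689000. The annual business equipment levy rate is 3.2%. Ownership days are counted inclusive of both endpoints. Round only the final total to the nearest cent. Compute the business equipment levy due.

Days held (October 2 – October 26, 2016): 25 out of 366
Tax = €1689000 × 3.2% × 25/366 = €3691.8033

€3691.80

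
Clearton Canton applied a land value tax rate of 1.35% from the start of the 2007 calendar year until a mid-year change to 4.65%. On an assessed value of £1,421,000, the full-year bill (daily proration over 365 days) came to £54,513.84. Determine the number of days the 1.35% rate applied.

Let d = days at the first rate; then 365 − d days at the second rate.
£1,421,000 × [1.35%·d + 4.65%·(365−d)] / 365 = £54,513.84
Solving gives d = 90, so the new rate took effect on 1 April 2007.

90 days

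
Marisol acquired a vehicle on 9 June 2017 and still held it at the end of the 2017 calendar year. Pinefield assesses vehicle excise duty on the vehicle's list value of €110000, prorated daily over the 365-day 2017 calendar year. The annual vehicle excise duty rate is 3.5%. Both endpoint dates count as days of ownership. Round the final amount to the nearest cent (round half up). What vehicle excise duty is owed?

€2172.88

Days held (9 June – 31 December 2017): 206 out of 365
Tax = €110000 × 3.5% × 206/365 = €2172.8767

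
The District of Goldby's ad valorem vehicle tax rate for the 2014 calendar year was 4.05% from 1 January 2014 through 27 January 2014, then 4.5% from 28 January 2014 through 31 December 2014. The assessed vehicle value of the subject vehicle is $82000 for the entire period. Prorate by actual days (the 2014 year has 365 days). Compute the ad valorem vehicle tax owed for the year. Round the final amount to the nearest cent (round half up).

$3662.70

1 January – 27 January 2014: 27 days at 4.05% → $82000 × 4.05% × 27/365 = $245.6630
28 January – 31 December 2014: 338 days at 4.5% → $82000 × 4.5% × 338/365 = $3417.0411
Total = $3662.7041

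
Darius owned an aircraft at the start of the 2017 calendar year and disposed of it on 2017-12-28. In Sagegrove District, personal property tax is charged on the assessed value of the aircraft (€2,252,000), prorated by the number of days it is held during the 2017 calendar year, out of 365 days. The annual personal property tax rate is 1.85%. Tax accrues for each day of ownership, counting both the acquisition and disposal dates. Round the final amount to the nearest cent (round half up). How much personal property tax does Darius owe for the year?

€41,319.57

Days held (2017-01-01 to 2017-12-28): 362 out of 365
Tax = €2,252,000 × 1.85% × 362/365 = €41,319.5726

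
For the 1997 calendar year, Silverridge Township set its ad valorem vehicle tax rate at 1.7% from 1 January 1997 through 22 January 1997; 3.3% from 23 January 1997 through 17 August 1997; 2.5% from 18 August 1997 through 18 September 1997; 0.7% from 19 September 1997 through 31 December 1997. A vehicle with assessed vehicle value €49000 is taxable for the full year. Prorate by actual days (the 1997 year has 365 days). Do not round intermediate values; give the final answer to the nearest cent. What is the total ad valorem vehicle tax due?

€1172.38

1 January – 22 January 1997: 22 days at 1.7% → €49000 × 1.7% × 22/365 = €50.2082
23 January – 17 August 1997: 207 days at 3.3% → €49000 × 3.3% × 207/365 = €917.0384
18 August – 18 September 1997: 32 days at 2.5% → €49000 × 2.5% × 32/365 = €107.3973
19 September – 31 December 1997: 104 days at 0.7% → €49000 × 0.7% × 104/365 = €97.7315
Total = €1172.3753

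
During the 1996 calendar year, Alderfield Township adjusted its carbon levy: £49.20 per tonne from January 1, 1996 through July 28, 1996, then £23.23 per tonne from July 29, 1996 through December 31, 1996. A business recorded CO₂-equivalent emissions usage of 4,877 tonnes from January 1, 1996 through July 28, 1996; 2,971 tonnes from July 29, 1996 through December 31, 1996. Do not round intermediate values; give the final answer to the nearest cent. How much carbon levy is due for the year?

£308,964.73

January 1 – July 28, 1996: 4,877 tonnes at £49.20/tonne → £239,948.40
July 29 – December 31, 1996: 2,971 tonnes at £23.23/tonne → £69,016.33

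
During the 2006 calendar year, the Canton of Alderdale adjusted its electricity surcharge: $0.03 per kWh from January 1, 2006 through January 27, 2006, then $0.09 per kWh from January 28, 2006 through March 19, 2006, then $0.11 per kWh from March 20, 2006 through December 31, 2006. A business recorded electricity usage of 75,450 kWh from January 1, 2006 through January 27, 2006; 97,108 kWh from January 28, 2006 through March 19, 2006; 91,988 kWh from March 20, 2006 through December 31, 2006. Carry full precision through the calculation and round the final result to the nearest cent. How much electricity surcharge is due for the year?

January 1 – January 27, 2006: 75,450 kWh at $0.03/kWh → $2263.50
January 28 – March 19, 2006: 97,108 kWh at $0.09/kWh → $8739.72
March 20 – December 31, 2006: 91,988 kWh at $0.11/kWh → $10118.68

$21121.90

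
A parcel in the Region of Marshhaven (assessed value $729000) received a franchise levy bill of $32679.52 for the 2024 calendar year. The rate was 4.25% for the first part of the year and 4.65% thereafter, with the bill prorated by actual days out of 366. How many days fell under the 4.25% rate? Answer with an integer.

Let d = days at the first rate; then 366 − d days at the second rate.
$729000 × [4.25%·d + 4.65%·(366−d)] / 366 = $32679.52
Solving gives d = 153, so the new rate took effect on June 2, 2024.

153 days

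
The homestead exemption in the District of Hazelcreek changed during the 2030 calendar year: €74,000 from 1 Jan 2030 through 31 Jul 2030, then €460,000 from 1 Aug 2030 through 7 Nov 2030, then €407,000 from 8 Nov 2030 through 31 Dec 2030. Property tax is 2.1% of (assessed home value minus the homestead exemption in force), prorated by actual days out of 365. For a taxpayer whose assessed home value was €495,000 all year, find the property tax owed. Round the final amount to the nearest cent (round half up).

€5,607.81

1 Jan – 31 Jul 2030: 212 days, exemption €74,000 → (€495,000 − €74,000) × 2.1% × 212/365 = €5,135.0466
1 Aug – 7 Nov 2030: 99 days, exemption €460,000 → (€495,000 − €460,000) × 2.1% × 99/365 = €199.3562
8 Nov – 31 Dec 2030: 54 days, exemption €407,000 → (€495,000 − €407,000) × 2.1% × 54/365 = €273.4027
Total = €5,607.8055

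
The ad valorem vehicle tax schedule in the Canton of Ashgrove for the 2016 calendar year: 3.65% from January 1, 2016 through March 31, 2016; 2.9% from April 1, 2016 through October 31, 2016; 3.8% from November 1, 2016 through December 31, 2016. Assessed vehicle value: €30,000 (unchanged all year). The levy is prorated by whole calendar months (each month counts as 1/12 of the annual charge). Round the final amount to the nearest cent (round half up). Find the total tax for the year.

€971.25

January 1 – March 31, 2016: 3 months at 3.65% → €30,000 × 3.65% × 3/12 = €273.7500
April 1 – October 31, 2016: 7 months at 2.9% → €30,000 × 2.9% × 7/12 = €507.5000
November 1 – December 31, 2016: 2 months at 3.8% → €30,000 × 3.8% × 2/12 = €190.0000
Total = €971.2500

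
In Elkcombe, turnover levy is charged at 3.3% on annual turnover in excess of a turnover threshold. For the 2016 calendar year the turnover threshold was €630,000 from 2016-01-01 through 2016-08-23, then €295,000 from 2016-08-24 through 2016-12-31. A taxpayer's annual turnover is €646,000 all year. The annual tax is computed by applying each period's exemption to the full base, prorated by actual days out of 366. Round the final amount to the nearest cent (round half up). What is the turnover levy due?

€4,454.64

2016-01-01 to 2016-08-23: 236 days, exemption €630,000 → (€646,000 − €630,000) × 3.3% × 236/366 = €340.4590
2016-08-24 to 2016-12-31: 130 days, exemption €295,000 → (€646,000 − €295,000) × 3.3% × 130/366 = €4,114.1803
Total = €4,454.6393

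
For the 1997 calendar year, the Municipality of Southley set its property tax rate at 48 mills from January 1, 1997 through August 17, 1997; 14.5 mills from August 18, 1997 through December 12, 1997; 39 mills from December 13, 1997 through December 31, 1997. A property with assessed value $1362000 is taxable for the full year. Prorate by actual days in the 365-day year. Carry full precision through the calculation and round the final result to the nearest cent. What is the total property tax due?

$50112.27

January 1 – August 17, 1997: 229 days at 48 mills → $1362000 × 4.8% × 229/365 = $41016.7233
August 18 – December 12, 1997: 117 days at 14.5 mills → $1362000 × 1.45% × 117/365 = $6330.5014
December 13 – December 31, 1997: 19 days at 39 mills → $1362000 × 3.9% × 19/365 = $2765.0466
Total = $50112.2712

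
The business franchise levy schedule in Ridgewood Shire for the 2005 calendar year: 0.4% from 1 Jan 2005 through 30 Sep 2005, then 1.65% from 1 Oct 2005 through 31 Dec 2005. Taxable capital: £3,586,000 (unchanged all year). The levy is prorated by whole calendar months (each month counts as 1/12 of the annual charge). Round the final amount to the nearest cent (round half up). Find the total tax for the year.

£25,550.25

1 Jan – 30 Sep 2005: 9 months at 0.4% → £3,586,000 × 0.4% × 9/12 = £10,758.0000
1 Oct – 31 Dec 2005: 3 months at 1.65% → £3,586,000 × 1.65% × 3/12 = £14,792.2500
Total = £25,550.2500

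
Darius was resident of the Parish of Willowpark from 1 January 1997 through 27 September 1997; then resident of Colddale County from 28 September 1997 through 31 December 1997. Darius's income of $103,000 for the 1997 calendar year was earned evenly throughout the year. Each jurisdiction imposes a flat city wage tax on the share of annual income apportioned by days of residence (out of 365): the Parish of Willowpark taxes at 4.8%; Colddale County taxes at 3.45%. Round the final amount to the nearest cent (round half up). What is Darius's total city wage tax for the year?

The Parish of Willowpark, 1 January – 27 September 1997: 270 days → $103,000 × 4.8% × 270/365 = $3,657.2055
Colddale County, 28 September – 31 December 1997: 95 days → $103,000 × 3.45% × 95/365 = $924.8836
Total = $4,582.0890

$4,582.09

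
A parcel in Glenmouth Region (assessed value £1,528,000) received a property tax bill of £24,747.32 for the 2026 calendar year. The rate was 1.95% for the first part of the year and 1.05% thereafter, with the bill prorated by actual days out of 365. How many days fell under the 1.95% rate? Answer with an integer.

Let d = days at the first rate; then 365 − d days at the second rate.
£1,528,000 × [1.95%·d + 1.05%·(365−d)] / 365 = £24,747.32
Solving gives d = 231, so the new rate took effect on August 20, 2026.

231 days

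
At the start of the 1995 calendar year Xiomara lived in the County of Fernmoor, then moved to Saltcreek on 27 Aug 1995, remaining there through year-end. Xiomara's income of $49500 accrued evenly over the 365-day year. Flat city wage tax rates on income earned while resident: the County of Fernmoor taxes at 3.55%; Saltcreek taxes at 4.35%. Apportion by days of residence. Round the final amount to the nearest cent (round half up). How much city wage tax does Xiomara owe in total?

$1895.04

The County of Fernmoor, 1 Jan – 26 Aug 1995: 238 days → $49500 × 3.55% × 238/365 = $1145.8233
Saltcreek, 27 Aug – 31 Dec 1995: 127 days → $49500 × 4.35% × 127/365 = $749.2130
Total = $1895.0363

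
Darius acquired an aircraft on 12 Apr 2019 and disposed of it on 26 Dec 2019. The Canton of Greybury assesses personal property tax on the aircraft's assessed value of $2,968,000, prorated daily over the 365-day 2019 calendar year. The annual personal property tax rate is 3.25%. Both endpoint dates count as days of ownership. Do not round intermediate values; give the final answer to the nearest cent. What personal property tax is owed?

Days held (12 Apr – 26 Dec 2019): 259 out of 365
Tax = $2,968,000 × 3.25% × 259/365 = $68,446.9589

$68,446.96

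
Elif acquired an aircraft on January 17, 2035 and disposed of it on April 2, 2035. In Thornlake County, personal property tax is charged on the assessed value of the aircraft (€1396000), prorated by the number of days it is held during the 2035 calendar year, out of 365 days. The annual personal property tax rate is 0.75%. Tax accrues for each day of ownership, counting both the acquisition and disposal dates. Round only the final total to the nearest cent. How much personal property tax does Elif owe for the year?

Days held (January 17 – April 2, 2035): 76 out of 365
Tax = €1396000 × 0.75% × 76/365 = €2180.0548

€2180.05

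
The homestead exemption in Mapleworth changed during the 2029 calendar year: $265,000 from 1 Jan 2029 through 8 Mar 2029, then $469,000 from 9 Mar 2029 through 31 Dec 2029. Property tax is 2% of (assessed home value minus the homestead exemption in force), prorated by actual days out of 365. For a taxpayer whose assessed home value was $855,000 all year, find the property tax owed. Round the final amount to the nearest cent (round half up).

$8,468.93

1 Jan – 8 Mar 2029: 67 days, exemption $265,000 → ($855,000 − $265,000) × 2% × 67/365 = $2,166.0274
9 Mar – 31 Dec 2029: 298 days, exemption $469,000 → ($855,000 − $469,000) × 2% × 298/365 = $6,302.9041
Total = $8,468.9315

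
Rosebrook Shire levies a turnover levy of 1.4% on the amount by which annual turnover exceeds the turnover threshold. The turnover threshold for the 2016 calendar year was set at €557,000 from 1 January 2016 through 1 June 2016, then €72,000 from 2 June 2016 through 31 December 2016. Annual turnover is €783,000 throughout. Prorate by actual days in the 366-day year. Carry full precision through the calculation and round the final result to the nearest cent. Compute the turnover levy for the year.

1 January – 1 June 2016: 153 days, exemption €557,000 → (€783,000 − €557,000) × 1.4% × 153/366 = €1,322.6557
2 June – 31 December 2016: 213 days, exemption €72,000 → (€783,000 − €72,000) × 1.4% × 213/366 = €5,792.9016
Total = €7,115.5574

€7,115.56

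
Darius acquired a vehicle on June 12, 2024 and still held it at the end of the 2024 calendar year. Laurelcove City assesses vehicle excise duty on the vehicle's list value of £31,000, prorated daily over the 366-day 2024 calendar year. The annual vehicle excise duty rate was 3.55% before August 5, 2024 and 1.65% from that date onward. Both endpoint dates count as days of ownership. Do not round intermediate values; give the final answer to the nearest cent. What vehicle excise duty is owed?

June 12 – August 4, 2024: 54 days at 3.55% → £31,000 × 3.55% × 54/366 = £162.3689
August 5 – December 31, 2024: 149 days at 1.65% → £31,000 × 1.65% × 149/366 = £208.2336
Total = £370.6025

£370.60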